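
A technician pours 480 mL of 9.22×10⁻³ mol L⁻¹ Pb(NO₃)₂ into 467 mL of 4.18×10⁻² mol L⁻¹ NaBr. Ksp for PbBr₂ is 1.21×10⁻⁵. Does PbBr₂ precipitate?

Total volume after mixing = 480 + 467 = 947 mL.
[Pb²⁺] = (9.22×10⁻³)(480)/947 = 4.67×10⁻³ mol L⁻¹
[Br⁻] = (4.18×10⁻²)(467)/947 = 2.06×10⁻² mol L⁻¹
Q = [Pb²⁺][Br⁻]^2 = 1.99×10⁻⁶
Since Q (1.99×10⁻⁶) is less than Ksp (1.21×10⁻⁵), no PbBr₂ precipitates.

No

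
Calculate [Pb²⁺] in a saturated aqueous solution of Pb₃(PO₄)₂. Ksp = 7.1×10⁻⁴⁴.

Pb₃(PO₄)₂(s) ⇌ 3 Pb²⁺(aq) + 2 PO₄³⁻(aq)
Call the molar solubility s, so that [Pb²⁺] = 3s and [PO₄³⁻] = 2s.
Ksp = [Pb²⁺]^3[PO₄³⁻]^2 = (3s)^3 · (2s)^2 = 108s^5 = 7.1×10⁻⁴⁴
s = 9.2×10⁻¹⁰ mol L⁻¹
[Pb²⁺] = 3s = 2.8×10⁻⁹ mol L⁻¹

2.8×10⁻⁹ M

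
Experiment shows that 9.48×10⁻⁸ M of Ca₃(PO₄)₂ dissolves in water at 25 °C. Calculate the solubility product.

Ksp = 8.27×10⁻³⁴

Ca₃(PO₄)₂(s) ⇌ 3 Ca²⁺(aq) + 2 PO₄³⁻(aq)
With molar solubility s: [Ca²⁺] = 3s, [PO₄³⁻] = 2s.
Ksp = [Ca²⁺]^3[PO₄³⁻]^2 = (3s)^3 · (2s)^2 = 108s^5
Ksp = 108 × (9.48×10⁻⁸)^5 = 8.27×10⁻³⁴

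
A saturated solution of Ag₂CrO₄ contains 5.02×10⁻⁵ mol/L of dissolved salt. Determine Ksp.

Ag₂CrO₄(s) ⇌ 2 Ag⁺(aq) + CrO₄²⁻(aq)
Call the molar solubility s, so that [Ag⁺] = 2s and [CrO₄²⁻] = s.
Ksp = [Ag⁺]^2[CrO₄²⁻] = (2s)^2 · s = 4s^3
Ksp = 4 × (5.02×10⁻⁵)^3 = 5.06×10⁻¹³

Ksp = 5.06×10⁻¹³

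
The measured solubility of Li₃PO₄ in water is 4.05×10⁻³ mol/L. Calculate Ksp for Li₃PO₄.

Ksp = 7.26×10⁻⁹

Li₃PO₄(s) ⇌ 3 Li⁺(aq) + PO₄³⁻(aq)
Call the molar solubility s, so that [Li⁺] = 3s and [PO₄³⁻] = s.
Ksp = [Li⁺]^3[PO₄³⁻] = (3s)^3 · s = 27s^4
Ksp = 27 × (4.05×10⁻³)^4 = 7.26×10⁻⁹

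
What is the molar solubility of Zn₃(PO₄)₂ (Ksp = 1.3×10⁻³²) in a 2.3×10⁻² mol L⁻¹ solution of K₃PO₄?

Zn₃(PO₄)₂(s) ⇌ 3 Zn²⁺(aq) + 2 PO₄³⁻(aq)
PO₄³⁻ is already present at 2.3×10⁻² mol L⁻¹. If s mol/L of Zn₃(PO₄)₂ dissolves, [Zn²⁺] = 3s while [PO₄³⁻] ≈ 2.3×10⁻² mol L⁻¹.
Ksp = [Zn²⁺]^3[PO₄³⁻]^2 = (3s)^3(2.3×10⁻²)^2
(3s)^3 = 1.3×10⁻³² / (2.3×10⁻²)^2 = 2.5×10⁻²⁹
s = 9.7×10⁻¹¹ mol L⁻¹

9.7×10⁻¹¹ M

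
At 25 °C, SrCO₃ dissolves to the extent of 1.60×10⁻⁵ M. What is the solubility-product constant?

SrCO₃(s) ⇌ Sr²⁺(aq) + CO₃²⁻(aq)
With molar solubility s: [Sr²⁺] = s, [CO₃²⁻] = s.
Ksp = [Sr²⁺][CO₃²⁻] = s · s = s^2
Ksp = (1.60×10⁻⁵)^2 = 2.56×10⁻¹⁰

Ksp = 2.56×10⁻¹⁰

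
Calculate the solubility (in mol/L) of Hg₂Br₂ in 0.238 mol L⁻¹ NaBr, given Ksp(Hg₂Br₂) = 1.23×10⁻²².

Hg₂Br₂(s) ⇌ Hg₂²⁺(aq) + 2 Br⁻(aq)
With Br⁻ already at 0.238 mol L⁻¹ and s small, take [Br⁻] ≈ 0.238 mol L⁻¹ and [Hg₂²⁺] = s.
Ksp = [Hg₂²⁺][Br⁻]^2 = s(0.238)^2
s = 1.23×10⁻²² / (0.238)^2 = 2.17×10⁻²¹
s = 2.17×10⁻²¹ mol L⁻¹

2.17×10⁻²¹ M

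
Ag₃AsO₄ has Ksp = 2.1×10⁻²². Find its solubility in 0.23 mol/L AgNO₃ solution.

Ag₃AsO₄(s) ⇌ 3 Ag⁺(aq) + AsO₄³⁻(aq)
Ag⁺ is already present at 0.23 mol/L. If s mol/L of Ag₃AsO₄ dissolves, [AsO₄³⁻] = s while [Ag⁺] ≈ 0.23 mol/L.
Ksp = [Ag⁺]^3[AsO₄³⁻] = (0.23)^3s
s = 2.1×10⁻²² / (0.23)^3 = 1.7×10⁻²⁰
s = 1.7×10⁻²⁰ mol/L

1.7×10⁻²⁰ M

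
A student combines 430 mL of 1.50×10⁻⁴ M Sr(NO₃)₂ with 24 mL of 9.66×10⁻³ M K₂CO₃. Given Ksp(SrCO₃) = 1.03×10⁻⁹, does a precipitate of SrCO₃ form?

Yes

Total volume after mixing = 430 + 24 = 454 mL.
[Sr²⁺] = (1.50×10⁻⁴)(430)/454 = 1.42×10⁻⁴ M
[CO₃²⁻] = (9.66×10⁻³)(24)/454 = 5.11×10⁻⁴ M
Q = [Sr²⁺][CO₃²⁻] = 7.25×10⁻⁸
Since Q (7.25×10⁻⁸) exceeds Ksp (1.03×10⁻⁹), SrCO₃ will precipitate.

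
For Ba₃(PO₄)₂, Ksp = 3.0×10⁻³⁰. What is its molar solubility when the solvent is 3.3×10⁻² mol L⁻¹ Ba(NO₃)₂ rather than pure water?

Ba₃(PO₄)₂(s) ⇌ 3 Ba²⁺(aq) + 2 PO₄³⁻(aq)
With Ba²⁺ already at 3.3×10⁻² mol L⁻¹ and s small, take [Ba²⁺] ≈ 3.3×10⁻² mol L⁻¹ and [PO₄³⁻] = 2s.
Ksp = [Ba²⁺]^3[PO₄³⁻]^2 = (3.3×10⁻²)^3(2s)^2
(2s)^2 = 3.0×10⁻³⁰ / (3.3×10⁻²)^3 = 8.3×10⁻²⁶
s = 1.4×10⁻¹³ mol L⁻¹

1.4×10⁻¹³ M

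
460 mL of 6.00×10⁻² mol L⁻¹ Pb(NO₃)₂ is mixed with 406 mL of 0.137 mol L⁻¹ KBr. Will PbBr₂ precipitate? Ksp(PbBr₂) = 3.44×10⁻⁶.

Yes

After mixing, V = 460 mL + 406 mL = 866 mL.
[Pb²⁺] = (6.00×10⁻²)(460)/866 = 3.19×10⁻² mol L⁻¹
[Br⁻] = (0.137)(406)/866 = 6.42×10⁻² mol L⁻¹
Q = [Pb²⁺][Br⁻]^2 = 1.31×10⁻⁴
Since Q (1.31×10⁻⁴) exceeds Ksp (3.44×10⁻⁶), PbBr₂ will precipitate.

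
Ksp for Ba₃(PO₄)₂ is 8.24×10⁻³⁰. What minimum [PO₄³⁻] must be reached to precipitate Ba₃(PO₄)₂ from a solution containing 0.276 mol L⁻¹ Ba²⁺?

Each salt precipitates once Q = Ksp for that salt.
Ba₃(PO₄)₂(s) ⇌ 3 Ba²⁺(aq) + 2 PO₄³⁻(aq)
Ksp = [Ba²⁺]^3[PO₄³⁻]^2 = [PO₄³⁻]^2(0.276)^3
[PO₄³⁻]^2 = 8.24×10⁻³⁰ / (0.276)^3 = 3.92×10⁻²⁸
[PO₄³⁻] = 1.98×10⁻¹⁴ mol L⁻¹

1.98×10⁻¹⁴ M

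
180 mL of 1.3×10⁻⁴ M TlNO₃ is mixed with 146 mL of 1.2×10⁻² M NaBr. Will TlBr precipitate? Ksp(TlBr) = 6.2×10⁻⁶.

No

The combined volume is 326 mL.
[Tl⁺] = (1.3×10⁻⁴)(180)/326 = 7.2×10⁻⁵ M
[Br⁻] = (1.2×10⁻²)(146)/326 = 5.4×10⁻³ M
Q = [Tl⁺][Br⁻] = 3.9×10⁻⁷
Q < Ksp (3.9×10⁻⁷ vs 6.2×10⁻⁶); the solution remains unsaturated and no precipitate forms.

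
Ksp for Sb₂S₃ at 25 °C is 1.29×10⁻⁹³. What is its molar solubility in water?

Sb₂S₃(s) ⇌ 2 Sb³⁺(aq) + 3 S²⁻(aq)
For each mole of Sb₂S₃ that dissolves per liter, [Sb³⁺] = 2s and [S²⁻] = 3s; let s denote this solubility.
Ksp = [Sb³⁺]^2[S²⁻]^3 = (2s)^2 · (3s)^3 = 108s^5
108s^5 = 1.29×10⁻⁹³  ⇒  s^5 = 1.19×10⁻⁹⁵
Taking the 5th root, s = 1.04×10⁻¹⁹ mol/L.

1.04×10⁻¹⁹ M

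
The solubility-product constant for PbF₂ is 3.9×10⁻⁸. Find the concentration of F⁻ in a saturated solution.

4.3×10⁻³ M

PbF₂(s) ⇌ Pb²⁺(aq) + 2 F⁻(aq)
Let s be the molar solubility. Then [Pb²⁺] = s and [F⁻] = 2s.
Ksp = [Pb²⁺][F⁻]^2 = s · (2s)^2 = 4s^3 = 3.9×10⁻⁸
s = 2.1×10⁻³ mol L⁻¹
[F⁻] = 2s = 4.3×10⁻³ mol L⁻¹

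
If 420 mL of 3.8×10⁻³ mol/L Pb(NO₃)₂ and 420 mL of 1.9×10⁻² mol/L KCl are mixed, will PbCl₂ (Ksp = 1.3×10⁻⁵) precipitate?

Total volume after mixing = 420 + 420 = 840 mL.
[Pb²⁺] = (3.8×10⁻³)(420)/840 = 1.9×10⁻³ mol/L
[Cl⁻] = (1.9×10⁻²)(420)/840 = 9.5×10⁻³ mol/L
Q = [Pb²⁺][Cl⁻]^2 = 1.7×10⁻⁷
Q = 1.7×10⁻⁷ < Ksp = 1.3×10⁻⁵, so the solution is unsaturated and no precipitate forms.

No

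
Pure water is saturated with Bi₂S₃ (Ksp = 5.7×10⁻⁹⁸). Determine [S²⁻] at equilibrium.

Bi₂S₃(s) ⇌ 2 Bi³⁺(aq) + 3 S²⁻(aq)
With molar solubility s: [Bi³⁺] = 2s, [S²⁻] = 3s.
Ksp = [Bi³⁺]^2[S²⁻]^3 = (2s)^2 · (3s)^3 = 108s^5 = 5.7×10⁻⁹⁸
s = 1.4×10⁻²⁰ mol/L
[S²⁻] = 3s = 4.2×10⁻²⁰ mol/L

4.2×10⁻²⁰ M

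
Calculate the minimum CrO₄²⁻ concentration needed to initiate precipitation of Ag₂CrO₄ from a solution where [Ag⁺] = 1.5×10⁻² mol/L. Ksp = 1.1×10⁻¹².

Precipitation of each salt begins when its ion product equals Ksp.
Ag₂CrO₄(s) ⇌ 2 Ag⁺(aq) + CrO₄²⁻(aq)
Ksp = [Ag⁺]^2[CrO₄²⁻] = [CrO₄²⁻](1.5×10⁻²)^2
[CrO₄²⁻] = 1.1×10⁻¹² / (1.5×10⁻²)^2 = 4.9×10⁻⁹
[CrO₄²⁻] = 4.9×10⁻⁹ mol/L

4.9×10⁻⁹ M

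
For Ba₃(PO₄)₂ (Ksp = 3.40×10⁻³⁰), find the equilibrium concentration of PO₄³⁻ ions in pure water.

1.00×10⁻⁶ M

Ba₃(PO₄)₂(s) ⇌ 3 Ba²⁺(aq) + 2 PO₄³⁻(aq)
Call the molar solubility s, so that [Ba²⁺] = 3s and [PO₄³⁻] = 2s.
Ksp = [Ba²⁺]^3[PO₄³⁻]^2 = (3s)^3 · (2s)^2 = 108s^5 = 3.40×10⁻³⁰
s = 5.01×10⁻⁷ mol/L
[PO₄³⁻] = 2s = 1.00×10⁻⁶ mol/L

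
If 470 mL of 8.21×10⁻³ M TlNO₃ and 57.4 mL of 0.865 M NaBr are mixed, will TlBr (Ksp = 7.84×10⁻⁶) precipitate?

Yes

Total volume after mixing = 470 + 57.4 = 527.4 mL.
[Tl⁺] = (8.21×10⁻³)(470)/527.4 = 7.32×10⁻³ M
[Br⁻] = (0.865)(57.4)/527.4 = 9.41×10⁻² M
Q = [Tl⁺][Br⁻] = 6.89×10⁻⁴
Q = 6.89×10⁻⁴ > Ksp = 7.84×10⁻⁶, so the solution is supersaturated and TlBr precipitates.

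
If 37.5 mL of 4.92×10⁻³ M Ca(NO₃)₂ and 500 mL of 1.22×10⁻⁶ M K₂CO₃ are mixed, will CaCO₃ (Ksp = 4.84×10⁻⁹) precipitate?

No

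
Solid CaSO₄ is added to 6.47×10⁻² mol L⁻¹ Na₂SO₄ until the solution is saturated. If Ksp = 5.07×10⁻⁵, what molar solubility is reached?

CaSO₄(s) ⇌ Ca²⁺(aq) + SO₄²⁻(aq)
The solution already contains SO₄²⁻ at 6.47×10⁻² mol L⁻¹. Let s be the molar solubility of CaSO₄.
[SO₄²⁻] ≈ 6.47×10⁻² mol L⁻¹ (common ion dominates); [Ca²⁺] = s.
Ksp = [Ca²⁺][SO₄²⁻] = s(6.47×10⁻²)
s = 5.07×10⁻⁵ / (6.47×10⁻²) = 7.84×10⁻⁴
s = 7.84×10⁻⁴ mol L⁻¹

7.84×10⁻⁴ M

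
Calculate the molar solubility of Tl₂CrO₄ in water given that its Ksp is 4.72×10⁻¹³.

4.90×10⁻⁵ M

Tl₂CrO₄(s) ⇌ 2 Tl⁺(aq) + CrO₄²⁻(aq)
Let s be the molar solubility. Then [Tl⁺] = 2s and [CrO₄²⁻] = s.
Ksp = [Tl⁺]^2[CrO₄²⁻] = (2s)^2 · s = 4s^3
4s^3 = 4.72×10⁻¹³  ⇒  s^3 = 1.18×10⁻¹³
Taking the 3rd root, s = 4.90×10⁻⁵ mol L⁻¹.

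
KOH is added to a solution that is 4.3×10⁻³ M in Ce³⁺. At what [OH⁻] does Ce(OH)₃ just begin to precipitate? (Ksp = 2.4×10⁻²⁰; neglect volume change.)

A salt starts to precipitate once the ion product Q reaches its Ksp.
Ce(OH)₃(s) ⇌ Ce³⁺(aq) + 3 OH⁻(aq)
Ksp = [Ce³⁺][OH⁻]^3 = [OH⁻]^3(4.3×10⁻³)
[OH⁻]^3 = 2.4×10⁻²⁰ / (4.3×10⁻³) = 5.6×10⁻¹⁸
[OH⁻] = 1.8×10⁻⁶ M

1.8×10⁻⁶ M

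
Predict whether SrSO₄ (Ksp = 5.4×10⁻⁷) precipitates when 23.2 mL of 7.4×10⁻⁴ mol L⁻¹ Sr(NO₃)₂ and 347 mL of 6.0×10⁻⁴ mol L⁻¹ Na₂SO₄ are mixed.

No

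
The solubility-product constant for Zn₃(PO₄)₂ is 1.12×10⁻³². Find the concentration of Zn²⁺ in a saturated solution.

Zn₃(PO₄)₂(s) ⇌ 3 Zn²⁺(aq) + 2 PO₄³⁻(aq)
Call the molar solubility s, so that [Zn²⁺] = 3s and [PO₄³⁻] = 2s.
Ksp = [Zn²⁺]^3[PO₄³⁻]^2 = (3s)^3 · (2s)^2 = 108s^5 = 1.12×10⁻³²
s = 1.60×10⁻⁷ mol L⁻¹
[Zn²⁺] = 3s = 4.79×10⁻⁷ mol L⁻¹

4.79×10⁻⁷ M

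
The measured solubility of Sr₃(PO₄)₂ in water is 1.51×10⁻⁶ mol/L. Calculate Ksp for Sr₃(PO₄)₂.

Sr₃(PO₄)₂(s) ⇌ 3 Sr²⁺(aq) + 2 PO₄³⁻(aq)
With molar solubility s: [Sr²⁺] = 3s, [PO₄³⁻] = 2s.
Ksp = [Sr²⁺]^3[PO₄³⁻]^2 = (3s)^3 · (2s)^2 = 108s^5
Ksp = 108 × (1.51×10⁻⁶)^5 = 8.48×10⁻²⁸

Ksp = 8.48×10⁻²⁸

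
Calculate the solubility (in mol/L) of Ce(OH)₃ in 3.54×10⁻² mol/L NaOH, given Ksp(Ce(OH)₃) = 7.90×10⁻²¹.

1.78×10⁻¹⁶ M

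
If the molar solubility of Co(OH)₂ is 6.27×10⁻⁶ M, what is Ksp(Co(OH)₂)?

Ksp = 9.86×10⁻¹⁶

Co(OH)₂(s) ⇌ Co²⁺(aq) + 2 OH⁻(aq)
Let s be the molar solubility. Then [Co²⁺] = s and [OH⁻] = 2s.
Ksp = [Co²⁺][OH⁻]^2 = s · (2s)^2 = 4s^3
Ksp = 4 × (6.27×10⁻⁶)^3 = 9.86×10⁻¹⁶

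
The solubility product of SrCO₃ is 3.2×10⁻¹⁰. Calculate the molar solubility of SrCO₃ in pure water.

1.8×10⁻⁵ M

SrCO₃(s) ⇌ Sr²⁺(aq) + CO₃²⁻(aq)
If s mol/L of SrCO₃ dissolves, [Sr²⁺] = s and [CO₃²⁻] = s.
Ksp = [Sr²⁺][CO₃²⁻] = s · s = s^2
s^2 = 3.2×10⁻¹⁰
s = 1.8×10⁻⁵ mol/L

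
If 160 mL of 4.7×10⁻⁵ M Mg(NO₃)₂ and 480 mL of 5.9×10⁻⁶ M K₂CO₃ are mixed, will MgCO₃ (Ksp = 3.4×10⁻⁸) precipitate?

No

Total volume after mixing = 160 + 480 = 640 mL.
[Mg²⁺] = (4.7×10⁻⁵)(160)/640 = 1.2×10⁻⁵ M
[CO₃²⁻] = (5.9×10⁻⁶)(480)/640 = 4.4×10⁻⁶ M
Q = [Mg²⁺][CO₃²⁻] = 5.2×10⁻¹¹
Q = 5.2×10⁻¹¹ < Ksp = 3.4×10⁻⁸, so the solution is unsaturated and no precipitate forms.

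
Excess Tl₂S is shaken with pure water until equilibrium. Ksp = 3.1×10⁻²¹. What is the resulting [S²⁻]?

9.2×10⁻⁸ M

Tl₂S(s) ⇌ 2 Tl⁺(aq) + S²⁻(aq)
If s mol/L of Tl₂S dissolves, [Tl⁺] = 2s and [S²⁻] = s.
Ksp = [Tl⁺]^2[S²⁻] = (2s)^2 · s = 4s^3 = 3.1×10⁻²¹
s = 9.2×10⁻⁸ mol/L
[S²⁻] = s = 9.2×10⁻⁸ mol/L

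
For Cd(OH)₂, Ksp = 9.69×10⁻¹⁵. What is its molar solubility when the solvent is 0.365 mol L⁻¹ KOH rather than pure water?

7.27×10⁻¹⁴ M

Cd(OH)₂(s) ⇌ Cd²⁺(aq) + 2 OH⁻(aq)
OH⁻ is already present at 0.365 mol L⁻¹. If s mol/L of Cd(OH)₂ dissolves, [Cd²⁺] = s while [OH⁻] ≈ 0.365 mol L⁻¹.
Ksp = [Cd²⁺][OH⁻]^2 = s(0.365)^2
s = 9.69×10⁻¹⁵ / (0.365)^2 = 7.27×10⁻¹⁴
s = 7.27×10⁻¹⁴ mol L⁻¹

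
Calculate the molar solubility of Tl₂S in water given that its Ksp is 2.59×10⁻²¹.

8.65×10⁻⁸ M

Tl₂S(s) ⇌ 2 Tl⁺(aq) + S²⁻(aq)
Let s be the molar solubility. Then [Tl⁺] = 2s and [S²⁻] = s.
Ksp = [Tl⁺]^2[S²⁻] = (2s)^2 · s = 4s^3
4s^3 = 2.59×10⁻²¹  ⇒  s^3 = 6.48×10⁻²²
Taking the 3rd root, s = 8.65×10⁻⁸ M.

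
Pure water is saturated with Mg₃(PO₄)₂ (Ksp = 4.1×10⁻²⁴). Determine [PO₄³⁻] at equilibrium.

Mg₃(PO₄)₂(s) ⇌ 3 Mg²⁺(aq) + 2 PO₄³⁻(aq)
Call the molar solubility s, so that [Mg²⁺] = 3s and [PO₄³⁻] = 2s.
Ksp = [Mg²⁺]^3[PO₄³⁻]^2 = (3s)^3 · (2s)^2 = 108s^5 = 4.1×10⁻²⁴
s = 8.2×10⁻⁶ M
[PO₄³⁻] = 2s = 1.6×10⁻⁵ M

1.6×10⁻⁵ M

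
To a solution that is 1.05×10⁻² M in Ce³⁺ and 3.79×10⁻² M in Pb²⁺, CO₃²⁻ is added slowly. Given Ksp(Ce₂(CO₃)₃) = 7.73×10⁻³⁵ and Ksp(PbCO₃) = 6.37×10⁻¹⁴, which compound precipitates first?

A salt starts to precipitate once the ion product Q reaches its Ksp.
For Ce₂(CO₃)₃: [CO₃²⁻] = (Ksp/[Ce³⁺]^2)^(1/3) = 8.88×10⁻¹¹ M
For PbCO₃: [CO₃²⁻] = (Ksp/[Pb²⁺]) = 1.68×10⁻¹² M
Since PbCO₃ needs less CO₃²⁻ to reach saturation, it precipitates first.

PbCO₃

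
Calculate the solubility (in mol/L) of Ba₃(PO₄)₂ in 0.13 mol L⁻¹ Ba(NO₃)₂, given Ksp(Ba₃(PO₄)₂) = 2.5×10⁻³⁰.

1.7×10⁻¹⁴ M

Ba₃(PO₄)₂(s) ⇌ 3 Ba²⁺(aq) + 2 PO₄³⁻(aq)
Ba²⁺ is already present at 0.13 mol L⁻¹. If s mol/L of Ba₃(PO₄)₂ dissolves, [PO₄³⁻] = 2s while [Ba²⁺] ≈ 0.13 mol L⁻¹.
Ksp = [Ba²⁺]^3[PO₄³⁻]^2 = (0.13)^3(2s)^2
(2s)^2 = 2.5×10⁻³⁰ / (0.13)^3 = 1.1×10⁻²⁷
s = 1.7×10⁻¹⁴ mol L⁻¹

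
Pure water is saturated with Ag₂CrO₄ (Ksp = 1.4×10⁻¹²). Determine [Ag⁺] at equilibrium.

Ag₂CrO₄(s) ⇌ 2 Ag⁺(aq) + CrO₄²⁻(aq)
If s mol/L of Ag₂CrO₄ dissolves, [Ag⁺] = 2s and [CrO₄²⁻] = s.
Ksp = [Ag⁺]^2[CrO₄²⁻] = (2s)^2 · s = 4s^3 = 1.4×10⁻¹²
s = 7.0×10⁻⁵ mol/L
[Ag⁺] = 2s = 1.4×10⁻⁴ mol/L

1.4×10⁻⁴ M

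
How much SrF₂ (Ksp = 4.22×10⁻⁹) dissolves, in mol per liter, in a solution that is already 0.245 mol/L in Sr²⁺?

6.56×10⁻⁵ M

SrF₂(s) ⇌ Sr²⁺(aq) + 2 F⁻(aq)
The solution already contains Sr²⁺ at 0.245 mol/L. Let s be the molar solubility of SrF₂.
[Sr²⁺] ≈ 0.245 mol/L (common ion dominates); [F⁻] = 2s.
Ksp = [Sr²⁺][F⁻]^2 = (0.245)(2s)^2
(2s)^2 = 4.22×10⁻⁹ / (0.245) = 1.72×10⁻⁸
s = 6.56×10⁻⁵ mol/L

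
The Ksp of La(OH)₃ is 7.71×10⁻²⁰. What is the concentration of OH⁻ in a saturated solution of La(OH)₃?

La(OH)₃(s) ⇌ La³⁺(aq) + 3 OH⁻(aq)
For each mole of La(OH)₃ that dissolves per liter, [La³⁺] = s and [OH⁻] = 3s; let s denote this solubility.
Ksp = [La³⁺][OH⁻]^3 = s · (3s)^3 = 27s^4 = 7.71×10⁻²⁰
s = 7.31×10⁻⁶ mol/L
[OH⁻] = 3s = 2.19×10⁻⁵ mol/L

2.19×10⁻⁵ M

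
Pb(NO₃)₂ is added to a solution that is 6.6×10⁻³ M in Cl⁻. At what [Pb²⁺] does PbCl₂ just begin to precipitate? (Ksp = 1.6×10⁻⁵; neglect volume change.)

0.37 M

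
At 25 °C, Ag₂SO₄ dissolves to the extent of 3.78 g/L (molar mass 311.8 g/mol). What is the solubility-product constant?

Ksp = 7.13×10⁻⁶

Molar solubility s = (3.78 g/L) / (311.8 g/mol) = 1.2123×10⁻² mol/L
Ag₂SO₄(s) ⇌ 2 Ag⁺(aq) + SO₄²⁻(aq)
For each mole of Ag₂SO₄ that dissolves per liter, [Ag⁺] = 2s and [SO₄²⁻] = s; let s denote this solubility.
Ksp = [Ag⁺]^2[SO₄²⁻] = (2s)^2 · s = 4s^3
Ksp = 4 × (1.2123×10⁻²)^3 = 7.13×10⁻⁶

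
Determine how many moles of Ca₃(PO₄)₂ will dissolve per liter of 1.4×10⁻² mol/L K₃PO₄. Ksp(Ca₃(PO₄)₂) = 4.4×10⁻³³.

Ca₃(PO₄)₂(s) ⇌ 3 Ca²⁺(aq) + 2 PO₄³⁻(aq)
With PO₄³⁻ already at 1.4×10⁻² mol/L and s small, take [PO₄³⁻] ≈ 1.4×10⁻² mol/L and [Ca²⁺] = 3s.
Ksp = [Ca²⁺]^3[PO₄³⁻]^2 = (3s)^3(1.4×10⁻²)^2
(3s)^3 = 4.4×10⁻³³ / (1.4×10⁻²)^2 = 2.2×10⁻²⁹
s = 9.4×10⁻¹¹ mol/L

9.4×10⁻¹¹ M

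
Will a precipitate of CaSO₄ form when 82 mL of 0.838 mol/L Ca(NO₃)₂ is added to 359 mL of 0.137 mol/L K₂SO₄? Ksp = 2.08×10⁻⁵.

Yes

After mixing, V = 82 mL + 359 mL = 441 mL.
[Ca²⁺] = (0.838)(82)/441 = 0.156 mol/L
[SO₄²⁻] = (0.137)(359)/441 = 0.112 mol/L
Q = [Ca²⁺][SO₄²⁻] = 1.74×10⁻²
Q = 1.74×10⁻² > Ksp = 2.08×10⁻⁵, so the solution is supersaturated and CaSO₄ precipitates.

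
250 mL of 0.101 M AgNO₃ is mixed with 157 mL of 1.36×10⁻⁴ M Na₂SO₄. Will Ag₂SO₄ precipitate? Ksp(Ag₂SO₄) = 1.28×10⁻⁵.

After mixing, V = 250 mL + 157 mL = 407 mL.
[Ag⁺] = (0.101)(250)/407 = 6.20×10⁻² M
[SO₄²⁻] = (1.36×10⁻⁴)(157)/407 = 5.25×10⁻⁵ M
Q = [Ag⁺]^2[SO₄²⁻] = 2.02×10⁻⁷
Since Q (2.02×10⁻⁷) is less than Ksp (1.28×10⁻⁵), no Ag₂SO₄ precipitates.

No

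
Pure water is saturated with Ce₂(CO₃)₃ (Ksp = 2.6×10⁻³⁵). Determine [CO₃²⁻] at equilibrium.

1.4×10⁻⁷ M

Ce₂(CO₃)₃(s) ⇌ 2 Ce³⁺(aq) + 3 CO₃²⁻(aq)
Let s be the molar solubility. Then [Ce³⁺] = 2s and [CO₃²⁻] = 3s.
Ksp = [Ce³⁺]^2[CO₃²⁻]^3 = (2s)^2 · (3s)^3 = 108s^5 = 2.6×10⁻³⁵
s = 4.7×10⁻⁸ M
[CO₃²⁻] = 3s = 1.4×10⁻⁷ M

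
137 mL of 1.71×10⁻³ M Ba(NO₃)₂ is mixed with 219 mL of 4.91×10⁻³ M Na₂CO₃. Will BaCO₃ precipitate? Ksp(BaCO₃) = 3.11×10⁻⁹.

Yes

After mixing, V = 137 mL + 219 mL = 356 mL.
[Ba²⁺] = (1.71×10⁻³)(137)/356 = 6.58×10⁻⁴ M
[CO₃²⁻] = (4.91×10⁻³)(219)/356 = 3.02×10⁻³ M
Q = [Ba²⁺][CO₃²⁻] = 1.99×10⁻⁶
Q = 1.99×10⁻⁶ > Ksp = 3.11×10⁻⁹, so the solution is supersaturated and BaCO₃ precipitates.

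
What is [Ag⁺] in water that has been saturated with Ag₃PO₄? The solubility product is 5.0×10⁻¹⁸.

Ag₃PO₄(s) ⇌ 3 Ag⁺(aq) + PO₄³⁻(aq)
Call the molar solubility s, so that [Ag⁺] = 3s and [PO₄³⁻] = s.
Ksp = [Ag⁺]^3[PO₄³⁻] = (3s)^3 · s = 27s^4 = 5.0×10⁻¹⁸
s = 2.1×10⁻⁵ mol L⁻¹
[Ag⁺] = 3s = 6.2×10⁻⁵ mol L⁻¹

6.2×10⁻⁵ M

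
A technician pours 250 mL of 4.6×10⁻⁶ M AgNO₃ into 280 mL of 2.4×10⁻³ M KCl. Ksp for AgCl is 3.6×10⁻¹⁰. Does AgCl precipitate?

Total volume after mixing = 250 + 280 = 530 mL.
[Ag⁺] = (4.6×10⁻⁶)(250)/530 = 2.2×10⁻⁶ M
[Cl⁻] = (2.4×10⁻³)(280)/530 = 1.3×10⁻³ M
Q = [Ag⁺][Cl⁻] = 2.8×10⁻⁹
Since Q (2.8×10⁻⁹) exceeds Ksp (3.6×10⁻¹⁰), AgCl will precipitate.

Yes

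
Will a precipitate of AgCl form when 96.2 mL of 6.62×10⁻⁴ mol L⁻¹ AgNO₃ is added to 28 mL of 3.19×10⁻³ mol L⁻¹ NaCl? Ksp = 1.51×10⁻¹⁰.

Yes

Total volume after mixing = 96.2 + 28 = 124.2 mL.
[Ag⁺] = (6.62×10⁻⁴)(96.2)/124.2 = 5.13×10⁻⁴ mol L⁻¹
[Cl⁻] = (3.19×10⁻³)(28)/124.2 = 7.19×10⁻⁴ mol L⁻¹
Q = [Ag⁺][Cl⁻] = 3.69×10⁻⁷
Q = 3.69×10⁻⁷ > Ksp = 1.51×10⁻¹⁰, so the solution is supersaturated and AgCl precipitates.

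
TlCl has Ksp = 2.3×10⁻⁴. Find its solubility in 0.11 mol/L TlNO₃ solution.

TlCl(s) ⇌ Tl⁺(aq) + Cl⁻(aq)
The solution already contains Tl⁺ at 0.11 mol/L. Let s be the molar solubility of TlCl.
[Tl⁺] ≈ 0.11 mol/L (common ion dominates); [Cl⁻] = s.
Ksp = [Tl⁺][Cl⁻] = (0.11)s
s = 2.3×10⁻⁴ / (0.11) = 2.1×10⁻³
s = 2.1×10⁻³ mol/L

2.1×10⁻³ M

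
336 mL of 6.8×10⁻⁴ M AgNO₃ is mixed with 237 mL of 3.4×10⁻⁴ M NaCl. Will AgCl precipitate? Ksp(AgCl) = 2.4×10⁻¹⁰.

After mixing, V = 336 mL + 237 mL = 573 mL.
[Ag⁺] = (6.8×10⁻⁴)(336)/573 = 4.0×10⁻⁴ M
[Cl⁻] = (3.4×10⁻⁴)(237)/573 = 1.4×10⁻⁴ M
Q = [Ag⁺][Cl⁻] = 5.6×10⁻⁸
Because Q > Ksp (5.6×10⁻⁸ vs 2.4×10⁻¹⁰), a precipitate of AgCl forms.

Yes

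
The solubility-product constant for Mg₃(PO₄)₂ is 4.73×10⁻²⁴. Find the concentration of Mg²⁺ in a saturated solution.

2.54×10⁻⁵ M

Mg₃(PO₄)₂(s) ⇌ 3 Mg²⁺(aq) + 2 PO₄³⁻(aq)
Let s be the molar solubility. Then [Mg²⁺] = 3s and [PO₄³⁻] = 2s.
Ksp = [Mg²⁺]^3[PO₄³⁻]^2 = (3s)^3 · (2s)^2 = 108s^5 = 4.73×10⁻²⁴
s = 8.48×10⁻⁶ M
[Mg²⁺] = 3s = 2.54×10⁻⁵ M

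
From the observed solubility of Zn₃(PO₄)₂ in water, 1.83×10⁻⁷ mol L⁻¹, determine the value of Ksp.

Ksp = 2.22×10⁻³²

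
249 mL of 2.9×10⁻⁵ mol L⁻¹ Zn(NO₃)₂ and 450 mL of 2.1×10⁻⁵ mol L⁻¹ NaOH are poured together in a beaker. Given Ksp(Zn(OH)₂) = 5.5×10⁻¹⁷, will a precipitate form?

Yes

Total volume after mixing = 249 + 450 = 699 mL.
[Zn²⁺] = (2.9×10⁻⁵)(249)/699 = 1.0×10⁻⁵ mol L⁻¹
[OH⁻] = (2.1×10⁻⁵)(450)/699 = 1.4×10⁻⁵ mol L⁻¹
Q = [Zn²⁺][OH⁻]^2 = 1.9×10⁻¹⁵
Because Q > Ksp (1.9×10⁻¹⁵ vs 5.5×10⁻¹⁷), a precipitate of Zn(OH)₂ forms.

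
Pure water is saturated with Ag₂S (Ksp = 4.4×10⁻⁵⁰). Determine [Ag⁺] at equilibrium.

4.4×10⁻¹⁷ M

Ag₂S(s) ⇌ 2 Ag⁺(aq) + S²⁻(aq)
If s mol/L of Ag₂S dissolves, [Ag⁺] = 2s and [S²⁻] = s.
Ksp = [Ag⁺]^2[S²⁻] = (2s)^2 · s = 4s^3 = 4.4×10⁻⁵⁰
s = 2.2×10⁻¹⁷ mol L⁻¹
[Ag⁺] = 2s = 4.4×10⁻¹⁷ mol L⁻¹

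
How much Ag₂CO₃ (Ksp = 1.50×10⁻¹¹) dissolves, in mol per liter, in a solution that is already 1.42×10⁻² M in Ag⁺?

Ag₂CO₃(s) ⇌ 2 Ag⁺(aq) + CO₃²⁻(aq)
Let s be the solubility of Ag₂CO₃ here. The common ion gives [Ag⁺] ≈ 1.42×10⁻² M, and [CO₃²⁻] = s.
Ksp = [Ag⁺]^2[CO₃²⁻] = (1.42×10⁻²)^2s
s = 1.50×10⁻¹¹ / (1.42×10⁻²)^2 = 7.44×10⁻⁸
s = 7.44×10⁻⁸ M

7.44×10⁻⁸ M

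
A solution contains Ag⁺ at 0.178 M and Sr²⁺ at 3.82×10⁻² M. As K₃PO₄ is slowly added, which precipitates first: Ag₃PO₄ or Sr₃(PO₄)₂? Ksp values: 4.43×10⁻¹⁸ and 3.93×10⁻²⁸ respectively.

Ag₃PO₄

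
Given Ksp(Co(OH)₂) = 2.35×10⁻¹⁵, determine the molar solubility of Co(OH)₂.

Co(OH)₂(s) ⇌ Co²⁺(aq) + 2 OH⁻(aq)
For each mole of Co(OH)₂ that dissolves per liter, [Co²⁺] = s and [OH⁻] = 2s; let s denote this solubility.
Ksp = [Co²⁺][OH⁻]^2 = s · (2s)^2 = 4s^3
4s^3 = 2.35×10⁻¹⁵  ⇒  s^3 = 5.88×10⁻¹⁶
Taking the 3rd root, s = 8.38×10⁻⁶ M.

8.38×10⁻⁶ M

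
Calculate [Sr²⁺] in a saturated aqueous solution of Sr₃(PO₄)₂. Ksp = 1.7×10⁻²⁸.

Sr₃(PO₄)₂(s) ⇌ 3 Sr²⁺(aq) + 2 PO₄³⁻(aq)
If s mol/L of Sr₃(PO₄)₂ dissolves, [Sr²⁺] = 3s and [PO₄³⁻] = 2s.
Ksp = [Sr²⁺]^3[PO₄³⁻]^2 = (3s)^3 · (2s)^2 = 108s^5 = 1.7×10⁻²⁸
s = 1.1×10⁻⁶ M
[Sr²⁺] = 3s = 3.3×10⁻⁶ M

3.3×10⁻⁶ M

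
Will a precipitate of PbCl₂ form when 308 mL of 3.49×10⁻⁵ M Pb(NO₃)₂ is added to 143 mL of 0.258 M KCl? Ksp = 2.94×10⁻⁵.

No

The combined volume is 451 mL.
[Pb²⁺] = (3.49×10⁻⁵)(308)/451 = 2.38×10⁻⁵ M
[Cl⁻] = (0.258)(143)/451 = 8.18×10⁻² M
Q = [Pb²⁺][Cl⁻]^2 = 1.59×10⁻⁷
Since Q (1.59×10⁻⁷) is less than Ksp (2.94×10⁻⁵), no PbCl₂ precipitates.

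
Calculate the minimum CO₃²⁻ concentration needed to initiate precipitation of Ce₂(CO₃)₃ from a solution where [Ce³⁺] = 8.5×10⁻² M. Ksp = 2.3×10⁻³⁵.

1.5×10⁻¹¹ M

Each salt precipitates once Q = Ksp for that salt.
Ce₂(CO₃)₃(s) ⇌ 2 Ce³⁺(aq) + 3 CO₃²⁻(aq)
Ksp = [Ce³⁺]^2[CO₃²⁻]^3 = [CO₃²⁻]^3(8.5×10⁻²)^2
[CO₃²⁻]^3 = 2.3×10⁻³⁵ / (8.5×10⁻²)^2 = 3.2×10⁻³³
[CO₃²⁻] = 1.5×10⁻¹¹ M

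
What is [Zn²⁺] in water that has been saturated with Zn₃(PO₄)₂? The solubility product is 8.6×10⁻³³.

Zn₃(PO₄)₂(s) ⇌ 3 Zn²⁺(aq) + 2 PO₄³⁻(aq)
For each mole of Zn₃(PO₄)₂ that dissolves per liter, [Zn²⁺] = 3s and [PO₄³⁻] = 2s; let s denote this solubility.
Ksp = [Zn²⁺]^3[PO₄³⁻]^2 = (3s)^3 · (2s)^2 = 108s^5 = 8.6×10⁻³³
s = 1.5×10⁻⁷ mol L⁻¹
[Zn²⁺] = 3s = 4.5×10⁻⁷ mol L⁻¹

4.5×10⁻⁷ M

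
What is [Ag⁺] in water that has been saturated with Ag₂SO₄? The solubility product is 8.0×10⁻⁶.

2.5×10⁻² M

Ag₂SO₄(s) ⇌ 2 Ag⁺(aq) + SO₄²⁻(aq)
With molar solubility s: [Ag⁺] = 2s, [SO₄²⁻] = s.
Ksp = [Ag⁺]^2[SO₄²⁻] = (2s)^2 · s = 4s^3 = 8.0×10⁻⁶
s = 1.3×10⁻² mol L⁻¹
[Ag⁺] = 2s = 2.5×10⁻² mol L⁻¹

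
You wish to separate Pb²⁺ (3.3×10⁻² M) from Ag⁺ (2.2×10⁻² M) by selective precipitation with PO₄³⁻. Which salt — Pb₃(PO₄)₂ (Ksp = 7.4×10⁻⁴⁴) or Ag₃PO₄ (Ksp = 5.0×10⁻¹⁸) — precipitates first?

A salt starts to precipitate once the ion product Q reaches its Ksp.
For Pb₃(PO₄)₂: [PO₄³⁻] = (Ksp/[Pb²⁺]^3)^(1/2) = 4.5×10⁻²⁰ M
For Ag₃PO₄: [PO₄³⁻] = (Ksp/[Ag⁺]^3) = 4.7×10⁻¹³ M
Pb₃(PO₄)₂ requires the lower [PO₄³⁻], so it precipitates first.

Pb₃(PO₄)₂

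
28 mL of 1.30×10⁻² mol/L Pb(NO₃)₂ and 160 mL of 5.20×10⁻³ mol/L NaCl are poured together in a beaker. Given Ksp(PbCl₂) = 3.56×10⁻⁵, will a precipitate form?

The combined volume is 188 mL.
[Pb²⁺] = (1.30×10⁻²)(28)/188 = 1.94×10⁻³ mol/L
[Cl⁻] = (5.20×10⁻³)(160)/188 = 4.43×10⁻³ mol/L
Q = [Pb²⁺][Cl⁻]^2 = 3.79×10⁻⁸
Q = 3.79×10⁻⁸ < Ksp = 3.56×10⁻⁵, so the solution is unsaturated and no precipitate forms.

No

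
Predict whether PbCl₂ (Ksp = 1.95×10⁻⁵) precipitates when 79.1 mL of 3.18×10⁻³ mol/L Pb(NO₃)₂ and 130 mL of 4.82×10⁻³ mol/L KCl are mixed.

The combined volume is 209.1 mL.
[Pb²⁺] = (3.18×10⁻³)(79.1)/209.1 = 1.20×10⁻³ mol/L
[Cl⁻] = (4.82×10⁻³)(130)/209.1 = 3.00×10⁻³ mol/L
Q = [Pb²⁺][Cl⁻]^2 = 1.08×10⁻⁸
Q < Ksp (1.08×10⁻⁸ vs 1.95×10⁻⁵); the solution remains unsaturated and no precipitate forms.

No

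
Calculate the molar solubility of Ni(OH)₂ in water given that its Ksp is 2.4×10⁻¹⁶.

3.9×10⁻⁶ M

Ni(OH)₂(s) ⇌ Ni²⁺(aq) + 2 OH⁻(aq)
Call the molar solubility s, so that [Ni²⁺] = s and [OH⁻] = 2s.
Ksp = [Ni²⁺][OH⁻]^2 = s · (2s)^2 = 4s^3
4s^3 = 2.4×10⁻¹⁶  ⇒  s^3 = 6.0×10⁻¹⁷
Taking the 3rd root, s = 3.9×10⁻⁶ mol L⁻¹.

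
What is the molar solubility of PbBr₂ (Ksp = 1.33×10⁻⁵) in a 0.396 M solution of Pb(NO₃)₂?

2.90×10⁻³ M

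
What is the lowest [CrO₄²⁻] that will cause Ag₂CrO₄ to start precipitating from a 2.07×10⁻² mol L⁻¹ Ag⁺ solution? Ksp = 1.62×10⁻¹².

3.78×10⁻⁹ M

A salt starts to precipitate once the ion product Q reaches its Ksp.
Ag₂CrO₄(s) ⇌ 2 Ag⁺(aq) + CrO₄²⁻(aq)
Ksp = [Ag⁺]^2[CrO₄²⁻] = [CrO₄²⁻](2.07×10⁻²)^2
[CrO₄²⁻] = 1.62×10⁻¹² / (2.07×10⁻²)^2 = 3.78×10⁻⁹
[CrO₄²⁻] = 3.78×10⁻⁹ mol L⁻¹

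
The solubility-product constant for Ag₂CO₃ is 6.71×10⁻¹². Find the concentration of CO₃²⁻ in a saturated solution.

Ag₂CO₃(s) ⇌ 2 Ag⁺(aq) + CO₃²⁻(aq)
If s mol/L of Ag₂CO₃ dissolves, [Ag⁺] = 2s and [CO₃²⁻] = s.
Ksp = [Ag⁺]^2[CO₃²⁻] = (2s)^2 · s = 4s^3 = 6.71×10⁻¹²
s = 1.19×10⁻⁴ mol L⁻¹
[CO₃²⁻] = s = 1.19×10⁻⁴ mol L⁻¹

1.19×10⁻⁴ M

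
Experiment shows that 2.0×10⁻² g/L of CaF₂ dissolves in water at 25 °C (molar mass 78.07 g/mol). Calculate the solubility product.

Ksp = 6.7×10⁻¹¹

Molar solubility s = (2.0×10⁻² g/L) / (78.07 g/mol) = 2.562×10⁻⁴ mol/L
CaF₂(s) ⇌ Ca²⁺(aq) + 2 F⁻(aq)
With molar solubility s: [Ca²⁺] = s, [F⁻] = 2s.
Ksp = [Ca²⁺][F⁻]^2 = s · (2s)^2 = 4s^3
Ksp = 4 × (2.562×10⁻⁴)^3 = 6.7×10⁻¹¹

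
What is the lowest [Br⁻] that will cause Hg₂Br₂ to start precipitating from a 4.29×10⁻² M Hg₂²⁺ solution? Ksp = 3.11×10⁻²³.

2.69×10⁻¹¹ M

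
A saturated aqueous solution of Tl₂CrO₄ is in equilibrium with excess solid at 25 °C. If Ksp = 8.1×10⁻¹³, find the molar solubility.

5.9×10⁻⁵ M

Tl₂CrO₄(s) ⇌ 2 Tl⁺(aq) + CrO₄²⁻(aq)
Let s be the molar solubility. Then [Tl⁺] = 2s and [CrO₄²⁻] = s.
Ksp = [Tl⁺]^2[CrO₄²⁻] = (2s)^2 · s = 4s^3
4s^3 = 8.1×10⁻¹³  ⇒  s^3 = 2.0×10⁻¹³
Taking the 3rd root, s = 5.9×10⁻⁵ M.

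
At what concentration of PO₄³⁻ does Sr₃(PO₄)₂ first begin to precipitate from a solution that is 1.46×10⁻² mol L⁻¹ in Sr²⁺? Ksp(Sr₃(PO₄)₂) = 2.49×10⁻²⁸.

8.94×10⁻¹² M

Precipitation of each salt begins when its ion product equals Ksp.
Sr₃(PO₄)₂(s) ⇌ 3 Sr²⁺(aq) + 2 PO₄³⁻(aq)
Ksp = [Sr²⁺]^3[PO₄³⁻]^2 = [PO₄³⁻]^2(1.46×10⁻²)^3
[PO₄³⁻]^2 = 2.49×10⁻²⁸ / (1.46×10⁻²)^3 = 8.00×10⁻²³
[PO₄³⁻] = 8.94×10⁻¹² mol L⁻¹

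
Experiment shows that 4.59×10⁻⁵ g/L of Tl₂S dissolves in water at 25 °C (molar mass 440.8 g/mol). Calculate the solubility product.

Convert to molarity: s = 4.59×10⁻⁵ / 440.8 = 1.0413×10⁻⁷ mol/L
Tl₂S(s) ⇌ 2 Tl⁺(aq) + S²⁻(aq)
For each mole of Tl₂S that dissolves per liter, [Tl⁺] = 2s and [S²⁻] = s; let s denote this solubility.
Ksp = [Tl⁺]^2[S²⁻] = (2s)^2 · s = 4s^3
Ksp = 4 × (1.0413×10⁻⁷)^3 = 4.52×10⁻²¹

Ksp = 4.52×10⁻²¹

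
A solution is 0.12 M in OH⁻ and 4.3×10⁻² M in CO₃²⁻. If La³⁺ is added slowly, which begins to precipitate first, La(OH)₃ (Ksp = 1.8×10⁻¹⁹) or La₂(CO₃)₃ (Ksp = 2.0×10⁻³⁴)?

Each salt precipitates once Q = Ksp for that salt.
For La(OH)₃: [La³⁺] = (Ksp/[OH⁻]^3) = 1.0×10⁻¹⁶ M
For La₂(CO₃)₃: [La³⁺] = (Ksp/[CO₃²⁻]^3)^(1/2) = 1.6×10⁻¹⁵ M
La(OH)₃ requires the lower [La³⁺], so it precipitates first.

La(OH)₃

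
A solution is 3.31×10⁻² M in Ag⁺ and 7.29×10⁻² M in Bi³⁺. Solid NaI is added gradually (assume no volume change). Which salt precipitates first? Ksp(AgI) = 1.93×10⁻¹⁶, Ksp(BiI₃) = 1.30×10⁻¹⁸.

Each salt precipitates once Q = Ksp for that salt.
For AgI: [I⁻] = (Ksp/[Ag⁺]) = 5.83×10⁻¹⁵ M
For BiI₃: [I⁻] = (Ksp/[Bi³⁺])^(1/3) = 2.61×10⁻⁶ M
Since AgI needs less I⁻ to reach saturation, it precipitates first.

AgI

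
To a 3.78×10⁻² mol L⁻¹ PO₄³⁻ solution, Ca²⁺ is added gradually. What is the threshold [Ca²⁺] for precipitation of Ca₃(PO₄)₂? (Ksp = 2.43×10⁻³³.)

1.19×10⁻¹⁰ M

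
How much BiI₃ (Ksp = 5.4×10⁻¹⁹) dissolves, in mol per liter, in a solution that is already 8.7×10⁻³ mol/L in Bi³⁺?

1.3×10⁻⁶ M

BiI₃(s) ⇌ Bi³⁺(aq) + 3 I⁻(aq)
With Bi³⁺ already at 8.7×10⁻³ mol/L and s small, take [Bi³⁺] ≈ 8.7×10⁻³ mol/L and [I⁻] = 3s.
Ksp = [Bi³⁺][I⁻]^3 = (8.7×10⁻³)(3s)^3
(3s)^3 = 5.4×10⁻¹⁹ / (8.7×10⁻³) = 6.2×10⁻¹⁷
s = 1.3×10⁻⁶ mol/L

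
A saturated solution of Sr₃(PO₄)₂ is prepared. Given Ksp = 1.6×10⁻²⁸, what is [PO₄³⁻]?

Sr₃(PO₄)₂(s) ⇌ 3 Sr²⁺(aq) + 2 PO₄³⁻(aq)
With molar solubility s: [Sr²⁺] = 3s, [PO₄³⁻] = 2s.
Ksp = [Sr²⁺]^3[PO₄³⁻]^2 = (3s)^3 · (2s)^2 = 108s^5 = 1.6×10⁻²⁸
s = 1.1×10⁻⁶ mol L⁻¹
[PO₄³⁻] = 2s = 2.2×10⁻⁶ mol L⁻¹

2.2×10⁻⁶ M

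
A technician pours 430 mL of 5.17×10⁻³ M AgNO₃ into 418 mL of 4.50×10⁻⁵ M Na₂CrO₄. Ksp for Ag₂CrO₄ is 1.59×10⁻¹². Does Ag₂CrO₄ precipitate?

Yes

Total volume after mixing = 430 + 418 = 848 mL.
[Ag⁺] = (5.17×10⁻³)(430)/848 = 2.62×10⁻³ M
[CrO₄²⁻] = (4.50×10⁻⁵)(418)/848 = 2.22×10⁻⁵ M
Q = [Ag⁺]^2[CrO₄²⁻] = 1.52×10⁻¹⁰
Q = 1.52×10⁻¹⁰ > Ksp = 1.59×10⁻¹², so the solution is supersaturated and Ag₂CrO₄ precipitates.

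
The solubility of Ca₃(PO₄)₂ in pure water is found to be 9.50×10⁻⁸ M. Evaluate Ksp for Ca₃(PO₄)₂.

Ksp = 8.36×10⁻³⁴

Ca₃(PO₄)₂(s) ⇌ 3 Ca²⁺(aq) + 2 PO₄³⁻(aq)
Call the molar solubility s, so that [Ca²⁺] = 3s and [PO₄³⁻] = 2s.
Ksp = [Ca²⁺]^3[PO₄³⁻]^2 = (3s)^3 · (2s)^2 = 108s^5
Ksp = 108 × (9.50×10⁻⁸)^5 = 8.36×10⁻³⁴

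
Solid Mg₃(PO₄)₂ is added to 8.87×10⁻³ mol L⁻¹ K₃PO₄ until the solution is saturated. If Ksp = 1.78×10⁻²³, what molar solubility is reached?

2.03×10⁻⁷ M

Mg₃(PO₄)₂(s) ⇌ 3 Mg²⁺(aq) + 2 PO₄³⁻(aq)
PO₄³⁻ is already present at 8.87×10⁻³ mol L⁻¹. If s mol/L of Mg₃(PO₄)₂ dissolves, [Mg²⁺] = 3s while [PO₄³⁻] ≈ 8.87×10⁻³ mol L⁻¹.
Ksp = [Mg²⁺]^3[PO₄³⁻]^2 = (3s)^3(8.87×10⁻³)^2
(3s)^3 = 1.78×10⁻²³ / (8.87×10⁻³)^2 = 2.26×10⁻¹⁹
s = 2.03×10⁻⁷ mol L⁻¹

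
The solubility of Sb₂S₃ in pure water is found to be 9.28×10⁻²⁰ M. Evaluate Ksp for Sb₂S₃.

Sb₂S₃(s) ⇌ 2 Sb³⁺(aq) + 3 S²⁻(aq)
If s mol/L of Sb₂S₃ dissolves, [Sb³⁺] = 2s and [S²⁻] = 3s.
Ksp = [Sb³⁺]^2[S²⁻]^3 = (2s)^2 · (3s)^3 = 108s^5
Ksp = 108 × (9.28×10⁻²⁰)^5 = 7.43×10⁻⁹⁴

Ksp = 7.43×10⁻⁹⁴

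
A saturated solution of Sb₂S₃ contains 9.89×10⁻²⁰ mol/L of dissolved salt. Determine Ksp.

Ksp = 1.02×10⁻⁹³

Sb₂S₃(s) ⇌ 2 Sb³⁺(aq) + 3 S²⁻(aq)
Let s be the molar solubility. Then [Sb³⁺] = 2s and [S²⁻] = 3s.
Ksp = [Sb³⁺]^2[S²⁻]^3 = (2s)^2 · (3s)^3 = 108s^5
Ksp = 108 × (9.89×10⁻²⁰)^5 = 1.02×10⁻⁹³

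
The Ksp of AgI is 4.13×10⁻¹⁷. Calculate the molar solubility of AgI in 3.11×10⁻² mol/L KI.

1.33×10⁻¹⁵ M

AgI(s) ⇌ Ag⁺(aq) + I⁻(aq)
I⁻ is already present at 3.11×10⁻² mol/L. If s mol/L of AgI dissolves, [Ag⁺] = s while [I⁻] ≈ 3.11×10⁻² mol/L.
Ksp = [Ag⁺][I⁻] = s(3.11×10⁻²)
s = 4.13×10⁻¹⁷ / (3.11×10⁻²) = 1.33×10⁻¹⁵
s = 1.33×10⁻¹⁵ mol/L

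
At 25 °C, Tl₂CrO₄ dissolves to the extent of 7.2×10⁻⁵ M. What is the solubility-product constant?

Ksp = 1.5×10⁻¹²

Tl₂CrO₄(s) ⇌ 2 Tl⁺(aq) + CrO₄²⁻(aq)
If s mol/L of Tl₂CrO₄ dissolves, [Tl⁺] = 2s and [CrO₄²⁻] = s.
Ksp = [Tl⁺]^2[CrO₄²⁻] = (2s)^2 · s = 4s^3
Ksp = 4 × (7.2×10⁻⁵)^3 = 1.5×10⁻¹²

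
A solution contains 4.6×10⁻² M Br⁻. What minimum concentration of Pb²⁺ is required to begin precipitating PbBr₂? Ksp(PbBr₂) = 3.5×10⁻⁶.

Precipitation begins when Q = Ksp.
PbBr₂(s) ⇌ Pb²⁺(aq) + 2 Br⁻(aq)
Ksp = [Pb²⁺][Br⁻]^2 = [Pb²⁺](4.6×10⁻²)^2
[Pb²⁺] = 3.5×10⁻⁶ / (4.6×10⁻²)^2 = 1.7×10⁻³
[Pb²⁺] = 1.7×10⁻³ M

1.7×10⁻³ M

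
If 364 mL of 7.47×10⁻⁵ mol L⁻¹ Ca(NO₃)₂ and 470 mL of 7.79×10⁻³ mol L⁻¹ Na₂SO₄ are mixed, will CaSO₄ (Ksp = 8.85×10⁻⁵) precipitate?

No

The combined volume is 834 mL.
[Ca²⁺] = (7.47×10⁻⁵)(364)/834 = 3.26×10⁻⁵ mol L⁻¹
[SO₄²⁻] = (7.79×10⁻³)(470)/834 = 4.39×10⁻³ mol L⁻¹
Q = [Ca²⁺][SO₄²⁻] = 1.43×10⁻⁷
Q = 1.43×10⁻⁷ < Ksp = 8.85×10⁻⁵, so the solution is unsaturated and no precipitate forms.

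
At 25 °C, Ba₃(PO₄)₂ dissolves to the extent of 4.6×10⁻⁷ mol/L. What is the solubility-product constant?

Ba₃(PO₄)₂(s) ⇌ 3 Ba²⁺(aq) + 2 PO₄³⁻(aq)
Let s be the molar solubility. Then [Ba²⁺] = 3s and [PO₄³⁻] = 2s.
Ksp = [Ba²⁺]^3[PO₄³⁻]^2 = (3s)^3 · (2s)^2 = 108s^5
Ksp = 108 × (4.6×10⁻⁷)^5 = 2.2×10⁻³⁰

Ksp = 2.2×10⁻³⁰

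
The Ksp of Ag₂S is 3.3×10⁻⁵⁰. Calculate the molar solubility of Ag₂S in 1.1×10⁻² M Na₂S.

Ag₂S(s) ⇌ 2 Ag⁺(aq) + S²⁻(aq)
Let s be the solubility of Ag₂S here. The common ion gives [S²⁻] ≈ 1.1×10⁻² M, and [Ag⁺] = 2s.
Ksp = [Ag⁺]^2[S²⁻] = (2s)^2(1.1×10⁻²)
(2s)^2 = 3.3×10⁻⁵⁰ / (1.1×10⁻²) = 3.0×10⁻⁴⁸
s = 8.7×10⁻²⁵ M

8.7×10⁻²⁵ M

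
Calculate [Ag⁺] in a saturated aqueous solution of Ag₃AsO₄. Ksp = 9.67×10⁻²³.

4.13×10⁻⁶ M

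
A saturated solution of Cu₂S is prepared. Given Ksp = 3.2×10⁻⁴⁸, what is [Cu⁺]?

1.9×10⁻¹⁶ M

Cu₂S(s) ⇌ 2 Cu⁺(aq) + S²⁻(aq)
Call the molar solubility s, so that [Cu⁺] = 2s and [S²⁻] = s.
Ksp = [Cu⁺]^2[S²⁻] = (2s)^2 · s = 4s^3 = 3.2×10⁻⁴⁸
s = 9.3×10⁻¹⁷ M
[Cu⁺] = 2s = 1.9×10⁻¹⁶ M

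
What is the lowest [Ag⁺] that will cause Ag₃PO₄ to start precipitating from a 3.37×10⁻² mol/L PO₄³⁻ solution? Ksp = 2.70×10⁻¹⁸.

4.31×10⁻⁶ M

Each salt precipitates once Q = Ksp for that salt.
Ag₃PO₄(s) ⇌ 3 Ag⁺(aq) + PO₄³⁻(aq)
Ksp = [Ag⁺]^3[PO₄³⁻] = [Ag⁺]^3(3.37×10⁻²)
[Ag⁺]^3 = 2.70×10⁻¹⁸ / (3.37×10⁻²) = 8.01×10⁻¹⁷
[Ag⁺] = 4.31×10⁻⁶ mol/L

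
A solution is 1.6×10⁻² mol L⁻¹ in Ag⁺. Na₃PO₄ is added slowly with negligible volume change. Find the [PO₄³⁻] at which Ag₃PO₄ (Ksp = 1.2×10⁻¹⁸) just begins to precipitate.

2.9×10⁻¹³ M

Each salt precipitates once Q = Ksp for that salt.
Ag₃PO₄(s) ⇌ 3 Ag⁺(aq) + PO₄³⁻(aq)
Ksp = [Ag⁺]^3[PO₄³⁻] = [PO₄³⁻](1.6×10⁻²)^3
[PO₄³⁻] = 1.2×10⁻¹⁸ / (1.6×10⁻²)^3 = 2.9×10⁻¹³
[PO₄³⁻] = 2.9×10⁻¹³ mol L⁻¹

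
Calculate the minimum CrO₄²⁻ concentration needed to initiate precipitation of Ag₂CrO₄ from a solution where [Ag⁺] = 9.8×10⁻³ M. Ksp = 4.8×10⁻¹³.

Precipitation begins when Q = Ksp.
Ag₂CrO₄(s) ⇌ 2 Ag⁺(aq) + CrO₄²⁻(aq)
Ksp = [Ag⁺]^2[CrO₄²⁻] = [CrO₄²⁻](9.8×10⁻³)^2
[CrO₄²⁻] = 4.8×10⁻¹³ / (9.8×10⁻³)^2 = 5.0×10⁻⁹
[CrO₄²⁻] = 5.0×10⁻⁹ M

5.0×10⁻⁹ M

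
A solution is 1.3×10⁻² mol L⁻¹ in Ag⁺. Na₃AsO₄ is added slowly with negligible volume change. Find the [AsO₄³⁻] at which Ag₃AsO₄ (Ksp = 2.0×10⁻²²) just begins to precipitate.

Precipitation of each salt begins when its ion product equals Ksp.
Ag₃AsO₄(s) ⇌ 3 Ag⁺(aq) + AsO₄³⁻(aq)
Ksp = [Ag⁺]^3[AsO₄³⁻] = [AsO₄³⁻](1.3×10⁻²)^3
[AsO₄³⁻] = 2.0×10⁻²² / (1.3×10⁻²)^3 = 9.1×10⁻¹⁷
[AsO₄³⁻] = 9.1×10⁻¹⁷ mol L⁻¹

9.1×10⁻¹⁷ M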